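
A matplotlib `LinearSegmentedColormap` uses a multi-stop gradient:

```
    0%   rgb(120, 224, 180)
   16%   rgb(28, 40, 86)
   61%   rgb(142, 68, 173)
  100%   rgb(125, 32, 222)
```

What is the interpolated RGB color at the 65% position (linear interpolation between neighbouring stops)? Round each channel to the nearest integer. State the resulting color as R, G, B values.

(140, 64, 178)

65% lies between the 61% and 100% stops, so the local fraction is t = (65 − 61)/(100 − 61) = 4/39 ≈ 0.1026.
R = 142 + 0.1026 × (125 − 142) = 140.256 → 140
G = 68 + 0.1026 × (32 − 68) = 64.306 → 64
B = 173 + 0.1026 × (222 − 173) = 178.027 → 178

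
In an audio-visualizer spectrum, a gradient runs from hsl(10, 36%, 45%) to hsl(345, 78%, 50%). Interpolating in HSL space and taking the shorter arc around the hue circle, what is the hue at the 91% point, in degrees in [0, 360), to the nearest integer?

Hue: 345 − 10 = 335°, but |335| > 180 so the shorter arc goes the other way: Δh = 335 − 360 = -25°.
H = 10 + 0.91 × (-25) = -12.75 → -13 → -13 mod 360 = 347°

347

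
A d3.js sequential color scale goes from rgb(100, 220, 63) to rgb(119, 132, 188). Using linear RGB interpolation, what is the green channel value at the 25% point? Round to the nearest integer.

198

G = 220 + 0.25 × (132 − 220) = 198 → 198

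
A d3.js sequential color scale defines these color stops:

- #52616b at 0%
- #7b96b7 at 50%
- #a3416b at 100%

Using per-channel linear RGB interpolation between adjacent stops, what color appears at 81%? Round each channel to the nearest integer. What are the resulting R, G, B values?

81% lies between the 50% and 100% stops, so the local fraction is t = (81 − 50)/(100 − 50) = 31/50 ≈ 0.62.
#7b96b7 → (123, 150, 183); #a3416b → (163, 65, 107).
R = 123 + 0.62 × (163 − 123) = 147.8 → 148
G = 150 + 0.62 × (65 − 150) = 97.3 → 97
B = 183 + 0.62 × (107 − 183) = 135.88 → 136

(148, 97, 136)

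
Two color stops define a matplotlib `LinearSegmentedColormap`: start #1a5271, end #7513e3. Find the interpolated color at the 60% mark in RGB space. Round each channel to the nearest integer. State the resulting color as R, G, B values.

(81, 44, 181)

#1a5271 → (26, 82, 113); #7513e3 → (117, 19, 227).
60% corresponds to t = 0.6.
R = 26 + 0.6 × (117 − 26) = 26 + 0.6 × 91 = 80.6 → 81
G = 82 + 0.6 × (19 − 82) = 82 + 0.6 × -63 = 44.2 → 44
B = 113 + 0.6 × (227 − 113) = 113 + 0.6 × 114 = 181.4 → 181
So the blended color is (81, 44, 181), about #512cb5.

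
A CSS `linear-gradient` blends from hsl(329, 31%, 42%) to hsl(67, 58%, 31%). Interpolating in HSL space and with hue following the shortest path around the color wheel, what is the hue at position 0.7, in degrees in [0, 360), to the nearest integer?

Hue: 67 − 329 = -262°, but |-262| > 180 so the shorter arc goes the other way: Δh = -262 + 360 = 98°.
H = 329 + 0.7 × (98) = 397.6 → 398 → 398 mod 360 = 38°

38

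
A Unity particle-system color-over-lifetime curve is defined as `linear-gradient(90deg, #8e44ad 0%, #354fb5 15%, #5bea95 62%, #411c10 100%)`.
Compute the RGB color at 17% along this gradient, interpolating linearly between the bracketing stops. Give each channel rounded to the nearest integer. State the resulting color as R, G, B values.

(55, 86, 180)

17% lies between the 15% and 62% stops, so the local fraction is t = (17 − 15)/(62 − 15) = 2/47 ≈ 0.0426.
#354fb5 → (53, 79, 181); #5bea95 → (91, 234, 149).
R = 53 + 0.0426 × (91 − 53) = 54.619 → 55
G = 79 + 0.0426 × (234 − 79) = 85.603 → 86
B = 181 + 0.0426 × (149 − 181) = 179.637 → 180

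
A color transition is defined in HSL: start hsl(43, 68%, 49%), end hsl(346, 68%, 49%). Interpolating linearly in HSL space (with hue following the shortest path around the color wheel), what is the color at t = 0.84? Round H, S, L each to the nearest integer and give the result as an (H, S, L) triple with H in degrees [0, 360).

(355, 68, 49)

Hue: 346 − 43 = 303°, but |303| > 180 so the shorter arc goes the other way: Δh = 303 − 360 = -57°.
H = 43 + 0.84 × (-57) = -4.88 → -5 → -5 mod 360 = 355°
S = 68 + 0.84 × (68 − 68) = 68 → 68%
L = 49 + 0.84 × (49 − 49) = 49 → 49%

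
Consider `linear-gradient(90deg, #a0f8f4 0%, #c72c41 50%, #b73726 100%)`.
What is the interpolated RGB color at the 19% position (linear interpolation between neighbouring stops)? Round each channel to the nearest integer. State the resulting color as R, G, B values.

19% lies between the 0% and 50% stops, so the local fraction is t = (19 − 0)/(50 − 0) = 19/50 ≈ 0.38.
#a0f8f4 → (160, 248, 244); #c72c41 → (199, 44, 65).
R = 160 + 0.38 × (199 − 160) = 174.82 → 175
G = 248 + 0.38 × (44 − 248) = 170.48 → 170
B = 244 + 0.38 × (65 − 244) = 175.98 → 176

(175, 170, 176)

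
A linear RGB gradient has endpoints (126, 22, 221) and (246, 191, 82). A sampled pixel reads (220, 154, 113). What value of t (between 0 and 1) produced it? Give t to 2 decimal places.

0.78

Invert the lerp on the G channel (largest span, 169): t = (154 − 22) / (191 − 22) = 132/169 = 0.78107.
Check on R: (220 − 126)/(246 − 126) = 0.7833 ✓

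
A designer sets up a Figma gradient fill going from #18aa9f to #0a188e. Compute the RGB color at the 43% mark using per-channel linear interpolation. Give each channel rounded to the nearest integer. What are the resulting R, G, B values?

(18, 107, 152)

#18aa9f → (24, 170, 159); #0a188e → (10, 24, 142).
43% corresponds to t = 0.43.
R = 24 + 0.43 × (10 − 24) = 24 + 0.43 × -14 = 17.98 → 18
G = 170 + 0.43 × (24 − 170) = 170 + 0.43 × -146 = 107.22 → 107
B = 159 + 0.43 × (142 − 159) = 159 + 0.43 × -17 = 151.69 → 152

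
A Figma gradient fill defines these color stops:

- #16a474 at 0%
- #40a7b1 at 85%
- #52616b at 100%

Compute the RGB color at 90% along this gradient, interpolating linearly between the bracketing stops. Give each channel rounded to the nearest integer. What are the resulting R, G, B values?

90% lies between the 85% and 100% stops, so the local fraction is t = (90 − 85)/(100 − 85) = 5/15 ≈ 0.3333.
#40a7b1 → (64, 167, 177); #52616b → (82, 97, 107).
R = 64 + 0.3333 × (82 − 64) = 69.999 → 70
G = 167 + 0.3333 × (97 − 167) = 143.669 → 144
B = 177 + 0.3333 × (107 − 177) = 153.669 → 154

(70, 144, 154)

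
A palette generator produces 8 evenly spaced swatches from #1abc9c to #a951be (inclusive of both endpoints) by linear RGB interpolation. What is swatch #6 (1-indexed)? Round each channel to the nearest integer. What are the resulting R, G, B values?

(128, 112, 180)

With 8 swatches and endpoints inclusive, swatch 6 sits at t = (6 − 1)/(8 − 1) = 5/7 ≈ 0.7143.
#1abc9c → (26, 188, 156); #a951be → (169, 81, 190).
R = 26 + 0.7143 × (169 − 26) = 128.145 → 128
G = 188 + 0.7143 × (81 − 188) = 111.57 → 112
B = 156 + 0.7143 × (190 − 156) = 180.286 → 180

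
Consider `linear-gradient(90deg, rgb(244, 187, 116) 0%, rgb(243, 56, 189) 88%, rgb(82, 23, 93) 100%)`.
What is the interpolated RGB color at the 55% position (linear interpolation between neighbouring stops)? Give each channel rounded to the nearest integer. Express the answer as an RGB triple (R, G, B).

55% lies between the 0% and 88% stops, so the local fraction is t = (55 − 0)/(88 − 0) = 55/88 ≈ 0.625.
R = 244 + 0.625 × (243 − 244) = 243.375 → 243
G = 187 + 0.625 × (56 − 187) = 105.125 → 105
B = 116 + 0.625 × (189 − 116) = 161.625 → 162

(243, 105, 162)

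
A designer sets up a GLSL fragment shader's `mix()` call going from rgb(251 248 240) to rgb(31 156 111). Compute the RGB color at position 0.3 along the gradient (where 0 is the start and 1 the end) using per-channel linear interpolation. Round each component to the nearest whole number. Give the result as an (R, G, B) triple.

(185, 220, 201)

R = 251 + 0.3 × (31 − 251) = 251 + 0.3 × -220 = 185 → 185
G = 248 + 0.3 × (156 − 248) = 248 + 0.3 × -92 = 220.4 → 220
B = 240 + 0.3 × (111 − 240) = 240 + 0.3 × -129 = 201.3 → 201
So the blended color is (185, 220, 201), about #b9dcc9.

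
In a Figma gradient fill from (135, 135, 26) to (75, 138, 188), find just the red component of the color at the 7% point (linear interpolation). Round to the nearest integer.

R = 135 + 0.07 × (75 − 135) = 130.8 → 131

131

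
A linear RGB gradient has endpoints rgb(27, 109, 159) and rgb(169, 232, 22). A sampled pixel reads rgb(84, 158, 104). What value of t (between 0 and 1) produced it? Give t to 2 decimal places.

Invert the lerp on the R channel (largest span, 142): t = (84 − 27) / (169 − 27) = 57/142 = 0.40141.
Check on G: (158 − 109)/(232 − 109) = 0.3984 ✓

0.40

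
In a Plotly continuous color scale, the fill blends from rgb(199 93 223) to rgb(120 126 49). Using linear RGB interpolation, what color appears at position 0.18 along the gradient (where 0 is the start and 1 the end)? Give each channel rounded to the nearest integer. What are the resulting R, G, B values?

(185, 99, 192)

R = 199 + 0.18 × (120 − 199) = 199 + 0.18 × -79 = 184.78 → 185
G = 93 + 0.18 × (126 − 93) = 93 + 0.18 × 33 = 98.94 → 99
B = 223 + 0.18 × (49 − 223) = 223 + 0.18 × -174 = 191.68 → 192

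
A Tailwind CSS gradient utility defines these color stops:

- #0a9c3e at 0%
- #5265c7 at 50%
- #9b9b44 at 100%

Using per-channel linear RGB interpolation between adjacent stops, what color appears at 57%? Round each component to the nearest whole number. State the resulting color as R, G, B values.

(92, 109, 181)

57% lies between the 50% and 100% stops, so the local fraction is t = (57 − 50)/(100 − 50) = 7/50 ≈ 0.14.
#5265c7 → (82, 101, 199); #9b9b44 → (155, 155, 68).
R = 82 + 0.14 × (155 − 82) = 92.22 → 92
G = 101 + 0.14 × (155 − 101) = 108.56 → 109
B = 199 + 0.14 × (68 − 199) = 180.66 → 181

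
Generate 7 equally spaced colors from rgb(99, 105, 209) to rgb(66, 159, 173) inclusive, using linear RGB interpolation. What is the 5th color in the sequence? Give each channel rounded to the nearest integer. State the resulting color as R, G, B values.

(77, 141, 185)

With 7 swatches and endpoints inclusive, swatch 5 sits at t = (5 − 1)/(7 − 1) = 4/6 ≈ 0.6667.
R = 99 + 0.6667 × (66 − 99) = 76.999 → 77
G = 105 + 0.6667 × (159 − 105) = 141.002 → 141
B = 209 + 0.6667 × (173 − 209) = 184.999 → 185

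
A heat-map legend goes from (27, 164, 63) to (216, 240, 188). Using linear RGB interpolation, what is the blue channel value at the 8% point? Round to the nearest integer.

73

B = 63 + 0.08 × (188 − 63) = 73 → 73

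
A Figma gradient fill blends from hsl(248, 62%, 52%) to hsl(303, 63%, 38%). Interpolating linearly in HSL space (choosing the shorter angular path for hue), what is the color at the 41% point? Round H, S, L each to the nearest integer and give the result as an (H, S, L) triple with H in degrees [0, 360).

Hue arc: Δh = 303 − 248 = 55° (|Δh| ≤ 180, already the shorter path).
H = 248 + 0.41 × (55) = 270.55 → 271°
S = 62 + 0.41 × (63 − 62) = 62.41 → 62%
L = 52 + 0.41 × (38 − 52) = 46.26 → 46%

(271, 62, 46)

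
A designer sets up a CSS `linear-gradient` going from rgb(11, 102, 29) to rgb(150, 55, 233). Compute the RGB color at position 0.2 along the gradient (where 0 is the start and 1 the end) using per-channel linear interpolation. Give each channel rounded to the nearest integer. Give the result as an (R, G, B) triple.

R = 11 + 0.2 × (150 − 11) = 11 + 0.2 × 139 = 38.8 → 39
G = 102 + 0.2 × (55 − 102) = 102 + 0.2 × -47 = 92.6 → 93
B = 29 + 0.2 × (233 − 29) = 29 + 0.2 × 204 = 69.8 → 70
So the blended color is (39, 93, 70), about #275d46.

(39, 93, 70)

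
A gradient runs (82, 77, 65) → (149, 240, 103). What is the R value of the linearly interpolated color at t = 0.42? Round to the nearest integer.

R = 82 + 0.42 × (149 − 82) = 110.14 → 110

110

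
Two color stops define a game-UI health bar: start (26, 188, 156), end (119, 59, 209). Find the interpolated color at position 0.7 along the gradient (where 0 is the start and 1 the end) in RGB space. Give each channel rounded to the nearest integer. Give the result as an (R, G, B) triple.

R = 26 + 0.7 × (119 − 26) = 26 + 0.7 × 93 = 91.1 → 91
G = 188 + 0.7 × (59 − 188) = 188 + 0.7 × -129 = 97.7 → 98
B = 156 + 0.7 × (209 − 156) = 156 + 0.7 × 53 = 193.1 → 193
So the blended color is (91, 98, 193), about #5b62c1.

(91, 98, 193)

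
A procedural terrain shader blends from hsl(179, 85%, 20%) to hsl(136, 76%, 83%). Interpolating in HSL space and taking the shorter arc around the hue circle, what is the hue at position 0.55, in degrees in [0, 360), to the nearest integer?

155

Hue arc: Δh = 136 − 179 = -43° (|Δh| ≤ 180, already the shorter path).
H = 179 + 0.55 × (-43) = 155.35 → 155°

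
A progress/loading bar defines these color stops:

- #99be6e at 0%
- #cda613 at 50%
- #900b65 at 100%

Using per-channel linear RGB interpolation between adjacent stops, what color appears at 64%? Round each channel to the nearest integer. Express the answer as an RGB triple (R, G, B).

(188, 123, 42)

64% lies between the 50% and 100% stops, so the local fraction is t = (64 − 50)/(100 − 50) = 14/50 ≈ 0.28.
#cda613 → (205, 166, 19); #900b65 → (144, 11, 101).
R = 205 + 0.28 × (144 − 205) = 187.92 → 188
G = 166 + 0.28 × (11 − 166) = 122.6 → 123
B = 19 + 0.28 × (101 − 19) = 41.96 → 42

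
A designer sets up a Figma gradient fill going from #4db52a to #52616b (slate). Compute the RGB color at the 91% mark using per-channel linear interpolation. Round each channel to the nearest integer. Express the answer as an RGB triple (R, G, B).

(82, 105, 101)

#4db52a → (77, 181, 42); #52616b → (82, 97, 107).
91% corresponds to t = 0.91.
R = 77 + 0.91 × (82 − 77) = 77 + 0.91 × 5 = 81.55 → 82
G = 181 + 0.91 × (97 − 181) = 181 + 0.91 × -84 = 104.56 → 105
B = 42 + 0.91 × (107 − 42) = 42 + 0.91 × 65 = 101.15 → 101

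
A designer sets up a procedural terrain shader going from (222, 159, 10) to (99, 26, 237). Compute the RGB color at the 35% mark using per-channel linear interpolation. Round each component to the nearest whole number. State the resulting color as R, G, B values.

35% corresponds to t = 0.35.
R = 222 + 0.35 × (99 − 222) = 222 + 0.35 × -123 = 178.95 → 179
G = 159 + 0.35 × (26 − 159) = 159 + 0.35 × -133 = 112.45 → 112
B = 10 + 0.35 × (237 − 10) = 10 + 0.35 × 227 = 89.45 → 89
So the blended color is (179, 112, 89), about #b37059.

(179, 112, 89)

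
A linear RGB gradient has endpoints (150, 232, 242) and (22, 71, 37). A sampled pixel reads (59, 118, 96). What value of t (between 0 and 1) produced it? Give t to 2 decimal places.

0.71

Invert the lerp on the B channel (largest span, 205): t = (96 − 242) / (37 − 242) = -146/-205 = 0.7122.
Check on R: (59 − 150)/(22 − 150) = 0.7109 ✓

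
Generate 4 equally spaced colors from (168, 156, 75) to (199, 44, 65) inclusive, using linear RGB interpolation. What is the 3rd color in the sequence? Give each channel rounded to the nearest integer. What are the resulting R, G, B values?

(189, 81, 68)

With 4 swatches and endpoints inclusive, swatch 3 sits at t = (3 − 1)/(4 − 1) = 2/3 ≈ 0.6667.
R = 168 + 0.6667 × (199 − 168) = 188.668 → 189
G = 156 + 0.6667 × (44 − 156) = 81.33 → 81
B = 75 + 0.6667 × (65 − 75) = 68.333 → 68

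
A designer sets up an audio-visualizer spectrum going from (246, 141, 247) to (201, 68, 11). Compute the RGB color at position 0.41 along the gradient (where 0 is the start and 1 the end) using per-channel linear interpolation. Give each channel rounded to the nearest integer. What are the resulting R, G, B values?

R = 246 + 0.41 × (201 − 246) = 246 + 0.41 × -45 = 227.55 → 228
G = 141 + 0.41 × (68 − 141) = 141 + 0.41 × -73 = 111.07 → 111
B = 247 + 0.41 × (11 − 247) = 247 + 0.41 × -236 = 150.24 → 150

(228, 111, 150)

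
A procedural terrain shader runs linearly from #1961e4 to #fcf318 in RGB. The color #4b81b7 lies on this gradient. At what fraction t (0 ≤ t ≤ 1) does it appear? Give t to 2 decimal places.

Invert the lerp on the R channel (largest span, 227): t = (75 − 25) / (252 − 25) = 50/227 = 0.22026.
Check on G: (129 − 97)/(243 − 97) = 0.2192 ✓

0.22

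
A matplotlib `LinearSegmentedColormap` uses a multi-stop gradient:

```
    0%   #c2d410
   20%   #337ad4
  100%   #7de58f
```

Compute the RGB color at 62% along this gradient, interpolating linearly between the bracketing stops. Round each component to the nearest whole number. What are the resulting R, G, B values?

(90, 178, 176)

62% lies between the 20% and 100% stops, so the local fraction is t = (62 − 20)/(100 − 20) = 42/80 ≈ 0.525.
#337ad4 → (51, 122, 212); #7de58f → (125, 229, 143).
R = 51 + 0.525 × (125 − 51) = 89.85 → 90
G = 122 + 0.525 × (229 − 122) = 178.175 → 178
B = 212 + 0.525 × (143 − 212) = 175.775 → 176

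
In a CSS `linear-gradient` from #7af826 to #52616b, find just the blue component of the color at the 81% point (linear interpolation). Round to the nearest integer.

B₁ = 38 (from #7af826), B₂ = 107 (from #52616b).
B = 38 + 0.81 × (107 − 38) = 93.89 → 94

94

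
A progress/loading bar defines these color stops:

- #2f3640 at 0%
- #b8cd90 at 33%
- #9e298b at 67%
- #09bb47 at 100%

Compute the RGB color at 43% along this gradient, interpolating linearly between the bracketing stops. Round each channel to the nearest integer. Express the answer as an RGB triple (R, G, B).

43% lies between the 33% and 67% stops, so the local fraction is t = (43 − 33)/(67 − 33) = 10/34 ≈ 0.2941.
#b8cd90 → (184, 205, 144); #9e298b → (158, 41, 139).
R = 184 + 0.2941 × (158 − 184) = 176.353 → 176
G = 205 + 0.2941 × (41 − 205) = 156.768 → 157
B = 144 + 0.2941 × (139 − 144) = 142.53 → 143

(176, 157, 143)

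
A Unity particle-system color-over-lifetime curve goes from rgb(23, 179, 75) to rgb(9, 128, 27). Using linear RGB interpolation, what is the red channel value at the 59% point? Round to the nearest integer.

15

R = 23 + 0.59 × (9 − 23) = 14.74 → 15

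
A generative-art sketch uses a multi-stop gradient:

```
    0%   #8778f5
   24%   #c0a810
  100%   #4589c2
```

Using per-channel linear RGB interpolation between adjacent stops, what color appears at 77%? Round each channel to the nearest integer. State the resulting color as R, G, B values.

(106, 146, 140)

77% lies between the 24% and 100% stops, so the local fraction is t = (77 − 24)/(100 − 24) = 53/76 ≈ 0.6974.
#c0a810 → (192, 168, 16); #4589c2 → (69, 137, 194).
R = 192 + 0.6974 × (69 − 192) = 106.22 → 106
G = 168 + 0.6974 × (137 − 168) = 146.381 → 146
B = 16 + 0.6974 × (194 − 16) = 140.137 → 140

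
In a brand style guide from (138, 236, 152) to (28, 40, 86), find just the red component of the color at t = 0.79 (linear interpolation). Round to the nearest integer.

51

R = 138 + 0.79 × (28 − 138) = 51.1 → 51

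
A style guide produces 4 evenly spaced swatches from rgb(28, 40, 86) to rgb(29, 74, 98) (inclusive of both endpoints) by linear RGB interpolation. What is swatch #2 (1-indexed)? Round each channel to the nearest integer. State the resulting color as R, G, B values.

(28, 51, 90)

With 4 swatches and endpoints inclusive, swatch 2 sits at t = (2 − 1)/(4 − 1) = 1/3 ≈ 0.3333.
R = 28 + 0.3333 × (29 − 28) = 28.333 → 28
G = 40 + 0.3333 × (74 − 40) = 51.332 → 51
B = 86 + 0.3333 × (98 − 86) = 90 → 90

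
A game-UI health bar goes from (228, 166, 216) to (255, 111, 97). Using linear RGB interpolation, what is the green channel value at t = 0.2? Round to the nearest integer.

G = 166 + 0.2 × (111 − 166) = 155 → 155

155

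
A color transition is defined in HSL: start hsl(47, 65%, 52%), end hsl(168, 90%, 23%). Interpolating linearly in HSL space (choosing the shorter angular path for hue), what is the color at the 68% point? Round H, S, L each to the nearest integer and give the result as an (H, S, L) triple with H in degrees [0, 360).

(129, 82, 32)

Hue arc: Δh = 168 − 47 = 121° (|Δh| ≤ 180, already the shorter path).
H = 47 + 0.68 × (121) = 129.28 → 129°
S = 65 + 0.68 × (90 − 65) = 82 → 82%
L = 52 + 0.68 × (23 − 52) = 32.28 → 32%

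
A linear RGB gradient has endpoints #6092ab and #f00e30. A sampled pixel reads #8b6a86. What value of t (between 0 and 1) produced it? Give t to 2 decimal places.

Invert the lerp on the R channel (largest span, 144): t = (139 − 96) / (240 − 96) = 43/144 = 0.29861.
Check on G: (106 − 146)/(14 − 146) = 0.303 ✓

0.30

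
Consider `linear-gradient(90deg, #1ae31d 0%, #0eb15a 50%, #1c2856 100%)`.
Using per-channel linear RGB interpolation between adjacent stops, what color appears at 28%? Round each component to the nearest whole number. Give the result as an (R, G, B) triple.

(19, 199, 63)

28% lies between the 0% and 50% stops, so the local fraction is t = (28 − 0)/(50 − 0) = 28/50 ≈ 0.56.
#1ae31d → (26, 227, 29); #0eb15a → (14, 177, 90).
R = 26 + 0.56 × (14 − 26) = 19.28 → 19
G = 227 + 0.56 × (177 − 227) = 199 → 199
B = 29 + 0.56 × (90 − 29) = 63.16 → 63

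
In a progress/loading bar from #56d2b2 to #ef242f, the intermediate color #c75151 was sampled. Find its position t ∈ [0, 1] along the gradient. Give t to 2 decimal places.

0.74

Invert the lerp on the G channel (largest span, 174): t = (81 − 210) / (36 − 210) = -129/-174 = 0.74138.
Check on R: (199 − 86)/(239 − 86) = 0.7386 ✓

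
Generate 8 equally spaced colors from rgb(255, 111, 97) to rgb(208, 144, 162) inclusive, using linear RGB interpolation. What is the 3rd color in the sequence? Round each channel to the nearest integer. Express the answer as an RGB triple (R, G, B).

(242, 120, 116)

With 8 swatches and endpoints inclusive, swatch 3 sits at t = (3 − 1)/(8 − 1) = 2/7 ≈ 0.2857.
R = 255 + 0.2857 × (208 − 255) = 241.572 → 242
G = 111 + 0.2857 × (144 − 111) = 120.428 → 120
B = 97 + 0.2857 × (162 − 97) = 115.57 → 116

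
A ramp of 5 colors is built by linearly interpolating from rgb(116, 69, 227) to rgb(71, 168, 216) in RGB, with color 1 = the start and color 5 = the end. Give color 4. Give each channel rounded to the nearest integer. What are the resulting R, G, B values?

(82, 143, 219)

With 5 swatches and endpoints inclusive, swatch 4 sits at t = (4 − 1)/(5 − 1) = 3/4 ≈ 0.75.
R = 116 + 0.75 × (71 − 116) = 82.25 → 82
G = 69 + 0.75 × (168 − 69) = 143.25 → 143
B = 227 + 0.75 × (216 − 227) = 218.75 → 219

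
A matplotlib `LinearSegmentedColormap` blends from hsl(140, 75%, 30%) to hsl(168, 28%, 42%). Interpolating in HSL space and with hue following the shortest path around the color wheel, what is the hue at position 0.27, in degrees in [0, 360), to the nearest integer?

Hue arc: Δh = 168 − 140 = 28° (|Δh| ≤ 180, already the shorter path).
H = 140 + 0.27 × (28) = 147.56 → 148°

148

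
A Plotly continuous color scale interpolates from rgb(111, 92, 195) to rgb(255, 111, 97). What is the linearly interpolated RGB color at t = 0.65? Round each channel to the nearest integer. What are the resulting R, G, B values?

(205, 104, 131)

R = 111 + 0.65 × (255 − 111) = 111 + 0.65 × 144 = 204.6 → 205
G = 92 + 0.65 × (111 − 92) = 92 + 0.65 × 19 = 104.35 → 104
B = 195 + 0.65 × (97 − 195) = 195 + 0.65 × -98 = 131.3 → 131
So the blended color is (205, 104, 131), about #cd6883.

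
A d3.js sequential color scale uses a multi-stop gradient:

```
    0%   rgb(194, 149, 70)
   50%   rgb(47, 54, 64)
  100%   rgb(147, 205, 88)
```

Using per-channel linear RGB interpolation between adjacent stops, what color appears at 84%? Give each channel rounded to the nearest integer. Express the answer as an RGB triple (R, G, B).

(115, 157, 80)

84% lies between the 50% and 100% stops, so the local fraction is t = (84 − 50)/(100 − 50) = 34/50 ≈ 0.68.
R = 47 + 0.68 × (147 − 47) = 115 → 115
G = 54 + 0.68 × (205 − 54) = 156.68 → 157
B = 64 + 0.68 × (88 − 64) = 80.32 → 80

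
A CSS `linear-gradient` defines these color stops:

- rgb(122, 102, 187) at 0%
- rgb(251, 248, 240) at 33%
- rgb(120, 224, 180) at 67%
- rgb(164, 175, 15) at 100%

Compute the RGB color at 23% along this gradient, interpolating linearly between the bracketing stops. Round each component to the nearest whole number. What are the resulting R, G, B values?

(212, 204, 224)

23% lies between the 0% and 33% stops, so the local fraction is t = (23 − 0)/(33 − 0) = 23/33 ≈ 0.697.
R = 122 + 0.697 × (251 − 122) = 211.913 → 212
G = 102 + 0.697 × (248 − 102) = 203.762 → 204
B = 187 + 0.697 × (240 − 187) = 223.941 → 224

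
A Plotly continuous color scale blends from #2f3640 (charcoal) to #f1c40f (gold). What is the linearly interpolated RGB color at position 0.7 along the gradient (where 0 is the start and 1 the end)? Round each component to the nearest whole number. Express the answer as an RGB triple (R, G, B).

#2f3640 → (47, 54, 64); #f1c40f → (241, 196, 15).
R = 47 + 0.7 × (241 − 47) = 47 + 0.7 × 194 = 182.8 → 183
G = 54 + 0.7 × (196 − 54) = 54 + 0.7 × 142 = 153.4 → 153
B = 64 + 0.7 × (15 − 64) = 64 + 0.7 × -49 = 29.7 → 30
So the blended color is (183, 153, 30), about #b7991e.

(183, 153, 30)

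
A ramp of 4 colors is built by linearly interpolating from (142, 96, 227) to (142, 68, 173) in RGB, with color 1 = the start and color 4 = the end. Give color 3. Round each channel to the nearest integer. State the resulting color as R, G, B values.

(142, 77, 191)

With 4 swatches and endpoints inclusive, swatch 3 sits at t = (3 − 1)/(4 − 1) = 2/3 ≈ 0.6667.
R = 142 + 0.6667 × (142 − 142) = 142 → 142
G = 96 + 0.6667 × (68 − 96) = 77.332 → 77
B = 227 + 0.6667 × (173 − 227) = 190.998 → 191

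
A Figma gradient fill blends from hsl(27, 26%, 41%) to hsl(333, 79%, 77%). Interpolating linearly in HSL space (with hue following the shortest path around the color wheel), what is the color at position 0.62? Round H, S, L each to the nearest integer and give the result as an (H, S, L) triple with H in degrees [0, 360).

(354, 59, 63)

Hue: 333 − 27 = 306°, but |306| > 180 so the shorter arc goes the other way: Δh = 306 − 360 = -54°.
H = 27 + 0.62 × (-54) = -6.48 → -6 → -6 mod 360 = 354°
S = 26 + 0.62 × (79 − 26) = 58.86 → 59%
L = 41 + 0.62 × (77 − 41) = 63.32 → 63%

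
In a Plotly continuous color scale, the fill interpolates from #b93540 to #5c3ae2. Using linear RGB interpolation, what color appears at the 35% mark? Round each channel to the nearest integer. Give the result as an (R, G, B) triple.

(152, 55, 121)

#b93540 → (185, 53, 64); #5c3ae2 → (92, 58, 226).
35% corresponds to t = 0.35.
R = 185 + 0.35 × (92 − 185) = 185 + 0.35 × -93 = 152.45 → 152
G = 53 + 0.35 × (58 − 53) = 53 + 0.35 × 5 = 54.75 → 55
B = 64 + 0.35 × (226 − 64) = 64 + 0.35 × 162 = 120.7 → 121
So the blended color is (152, 55, 121), about #983779.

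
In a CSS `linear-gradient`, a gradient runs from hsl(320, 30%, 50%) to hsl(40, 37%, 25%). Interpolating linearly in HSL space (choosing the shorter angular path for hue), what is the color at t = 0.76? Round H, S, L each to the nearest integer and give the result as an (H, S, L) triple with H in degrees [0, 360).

(21, 35, 31)

Hue: 40 − 320 = -280°, but |-280| > 180 so the shorter arc goes the other way: Δh = -280 + 360 = 80°.
H = 320 + 0.76 × (80) = 380.8 → 381 → 381 mod 360 = 21°
S = 30 + 0.76 × (37 − 30) = 35.32 → 35%
L = 50 + 0.76 × (25 − 50) = 31 → 31%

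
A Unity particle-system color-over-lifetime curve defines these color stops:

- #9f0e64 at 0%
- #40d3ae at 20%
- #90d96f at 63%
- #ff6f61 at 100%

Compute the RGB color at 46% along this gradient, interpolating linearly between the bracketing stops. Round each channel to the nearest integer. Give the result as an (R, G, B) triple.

46% lies between the 20% and 63% stops, so the local fraction is t = (46 − 20)/(63 − 20) = 26/43 ≈ 0.6047.
#40d3ae → (64, 211, 174); #90d96f → (144, 217, 111).
R = 64 + 0.6047 × (144 − 64) = 112.376 → 112
G = 211 + 0.6047 × (217 − 211) = 214.628 → 215
B = 174 + 0.6047 × (111 − 174) = 135.904 → 136

(112, 215, 136)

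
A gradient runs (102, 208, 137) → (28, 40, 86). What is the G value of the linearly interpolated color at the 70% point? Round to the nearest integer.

90

G = 208 + 0.7 × (40 − 208) = 90.4 → 90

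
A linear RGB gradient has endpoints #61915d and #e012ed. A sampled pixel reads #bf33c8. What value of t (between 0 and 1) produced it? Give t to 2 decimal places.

Invert the lerp on the B channel (largest span, 144): t = (200 − 93) / (237 − 93) = 107/144 = 0.74306.
Check on R: (191 − 97)/(224 − 97) = 0.7402 ✓

0.74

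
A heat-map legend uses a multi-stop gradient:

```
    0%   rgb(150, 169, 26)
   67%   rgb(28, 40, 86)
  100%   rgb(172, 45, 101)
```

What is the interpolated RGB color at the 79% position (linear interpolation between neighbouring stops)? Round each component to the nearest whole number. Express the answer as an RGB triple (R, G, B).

79% lies between the 67% and 100% stops, so the local fraction is t = (79 − 67)/(100 − 67) = 12/33 ≈ 0.3636.
R = 28 + 0.3636 × (172 − 28) = 80.358 → 80
G = 40 + 0.3636 × (45 − 40) = 41.818 → 42
B = 86 + 0.3636 × (101 − 86) = 91.454 → 91

(80, 42, 91)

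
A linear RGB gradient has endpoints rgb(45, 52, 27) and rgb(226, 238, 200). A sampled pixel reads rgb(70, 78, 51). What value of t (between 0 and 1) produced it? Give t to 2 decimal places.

Invert the lerp on the G channel (largest span, 186): t = (78 − 52) / (238 − 52) = 26/186 = 0.13978.
Check on R: (70 − 45)/(226 − 45) = 0.1381 ✓

0.14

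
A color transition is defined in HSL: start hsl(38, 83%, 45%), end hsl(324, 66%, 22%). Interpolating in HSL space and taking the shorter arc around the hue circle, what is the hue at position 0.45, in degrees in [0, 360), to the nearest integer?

5

Hue: 324 − 38 = 286°, but |286| > 180 so the shorter arc goes the other way: Δh = 286 − 360 = -74°.
H = 38 + 0.45 × (-74) = 4.7 → 5°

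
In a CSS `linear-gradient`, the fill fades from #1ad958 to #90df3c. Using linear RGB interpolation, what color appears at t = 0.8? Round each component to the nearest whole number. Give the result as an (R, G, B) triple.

(120, 222, 66)

#1ad958 → (26, 217, 88); #90df3c → (144, 223, 60).
R = 26 + 0.8 × (144 − 26) = 26 + 0.8 × 118 = 120.4 → 120
G = 217 + 0.8 × (223 − 217) = 217 + 0.8 × 6 = 221.8 → 222
B = 88 + 0.8 × (60 − 88) = 88 + 0.8 × -28 = 65.6 → 66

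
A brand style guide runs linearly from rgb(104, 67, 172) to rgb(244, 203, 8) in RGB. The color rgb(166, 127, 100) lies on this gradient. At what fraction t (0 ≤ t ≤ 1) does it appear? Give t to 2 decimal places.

0.44

Invert the lerp on the B channel (largest span, 164): t = (100 − 172) / (8 − 172) = -72/-164 = 0.43902.
Check on R: (166 − 104)/(244 − 104) = 0.4429 ✓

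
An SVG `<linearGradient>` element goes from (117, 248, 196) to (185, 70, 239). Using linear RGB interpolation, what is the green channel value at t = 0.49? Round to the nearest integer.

G = 248 + 0.49 × (70 − 248) = 160.78 → 161

161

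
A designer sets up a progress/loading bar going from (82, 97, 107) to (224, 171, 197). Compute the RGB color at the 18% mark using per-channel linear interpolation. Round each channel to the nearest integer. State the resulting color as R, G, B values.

(108, 110, 123)

18% corresponds to t = 0.18.
R = 82 + 0.18 × (224 − 82) = 82 + 0.18 × 142 = 107.56 → 108
G = 97 + 0.18 × (171 − 97) = 97 + 0.18 × 74 = 110.32 → 110
B = 107 + 0.18 × (197 − 107) = 107 + 0.18 × 90 = 123.2 → 123
So the blended color is (108, 110, 123), about #6c6e7b.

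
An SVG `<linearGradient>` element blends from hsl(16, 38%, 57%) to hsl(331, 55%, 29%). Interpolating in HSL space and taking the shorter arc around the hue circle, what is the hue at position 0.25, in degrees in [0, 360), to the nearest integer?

Hue: 331 − 16 = 315°, but |315| > 180 so the shorter arc goes the other way: Δh = 315 − 360 = -45°.
H = 16 + 0.25 × (-45) = 4.75 → 5°

5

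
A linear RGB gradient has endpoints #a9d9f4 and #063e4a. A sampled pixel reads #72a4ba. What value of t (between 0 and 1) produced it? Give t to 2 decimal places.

Invert the lerp on the B channel (largest span, 170): t = (186 − 244) / (74 − 244) = -58/-170 = 0.34118.
Check on R: (114 − 169)/(6 − 169) = 0.3374 ✓

0.34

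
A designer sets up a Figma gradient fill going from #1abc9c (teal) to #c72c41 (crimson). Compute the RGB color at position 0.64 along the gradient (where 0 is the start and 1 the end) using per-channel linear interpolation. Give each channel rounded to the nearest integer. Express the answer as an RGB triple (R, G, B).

(137, 96, 98)

#1abc9c → (26, 188, 156); #c72c41 → (199, 44, 65).
R = 26 + 0.64 × (199 − 26) = 26 + 0.64 × 173 = 136.72 → 137
G = 188 + 0.64 × (44 − 188) = 188 + 0.64 × -144 = 95.84 → 96
B = 156 + 0.64 × (65 − 156) = 156 + 0.64 × -91 = 97.76 → 98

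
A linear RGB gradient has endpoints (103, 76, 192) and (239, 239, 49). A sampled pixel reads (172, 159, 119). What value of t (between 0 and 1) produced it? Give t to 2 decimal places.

0.51

Invert the lerp on the G channel (largest span, 163): t = (159 − 76) / (239 − 76) = 83/163 = 0.5092.
Check on R: (172 − 103)/(239 − 103) = 0.5074 ✓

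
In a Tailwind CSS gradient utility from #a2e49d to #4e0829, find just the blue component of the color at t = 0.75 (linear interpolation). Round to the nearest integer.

B₁ = 157 (from #a2e49d), B₂ = 41 (from #4e0829).
B = 157 + 0.75 × (41 − 157) = 70 → 70

70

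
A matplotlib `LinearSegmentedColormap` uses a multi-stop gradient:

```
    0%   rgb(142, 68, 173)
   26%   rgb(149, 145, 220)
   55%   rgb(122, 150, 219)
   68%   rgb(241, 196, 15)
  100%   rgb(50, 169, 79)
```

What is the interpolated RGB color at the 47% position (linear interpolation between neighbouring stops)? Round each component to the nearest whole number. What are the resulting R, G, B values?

47% lies between the 26% and 55% stops, so the local fraction is t = (47 − 26)/(55 − 26) = 21/29 ≈ 0.7241.
R = 149 + 0.7241 × (122 − 149) = 129.449 → 129
G = 145 + 0.7241 × (150 − 145) = 148.62 → 149
B = 220 + 0.7241 × (219 − 220) = 219.276 → 219

(129, 149, 219)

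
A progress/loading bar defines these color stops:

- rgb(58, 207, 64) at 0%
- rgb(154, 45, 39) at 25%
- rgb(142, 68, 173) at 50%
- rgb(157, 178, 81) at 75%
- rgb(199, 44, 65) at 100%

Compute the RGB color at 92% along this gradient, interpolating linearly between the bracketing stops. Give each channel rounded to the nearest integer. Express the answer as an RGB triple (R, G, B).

92% lies between the 75% and 100% stops, so the local fraction is t = (92 − 75)/(100 − 75) = 17/25 ≈ 0.68.
R = 157 + 0.68 × (199 − 157) = 185.56 → 186
G = 178 + 0.68 × (44 − 178) = 86.88 → 87
B = 81 + 0.68 × (65 − 81) = 70.12 → 70

(186, 87, 70)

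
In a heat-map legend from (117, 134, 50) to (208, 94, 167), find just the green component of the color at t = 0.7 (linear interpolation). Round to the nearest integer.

106

G = 134 + 0.7 × (94 − 134) = 106 → 106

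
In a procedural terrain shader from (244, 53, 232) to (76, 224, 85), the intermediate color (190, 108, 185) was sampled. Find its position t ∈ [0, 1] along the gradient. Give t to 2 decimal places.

0.32

Invert the lerp on the G channel (largest span, 171): t = (108 − 53) / (224 − 53) = 55/171 = 0.32164.
Check on R: (190 − 244)/(76 − 244) = 0.3214 ✓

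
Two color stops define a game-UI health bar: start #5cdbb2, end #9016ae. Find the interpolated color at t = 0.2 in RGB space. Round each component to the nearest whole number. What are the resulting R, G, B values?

#5cdbb2 → (92, 219, 178); #9016ae → (144, 22, 174).
R = 92 + 0.2 × (144 − 92) = 92 + 0.2 × 52 = 102.4 → 102
G = 219 + 0.2 × (22 − 219) = 219 + 0.2 × -197 = 179.6 → 180
B = 178 + 0.2 × (174 − 178) = 178 + 0.2 × -4 = 177.2 → 177
So the blended color is (102, 180, 177), about #66b4b1.

(102, 180, 177)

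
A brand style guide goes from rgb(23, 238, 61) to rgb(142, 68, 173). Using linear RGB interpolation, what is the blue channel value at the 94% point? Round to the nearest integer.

166

B = 61 + 0.94 × (173 − 61) = 166.28 → 166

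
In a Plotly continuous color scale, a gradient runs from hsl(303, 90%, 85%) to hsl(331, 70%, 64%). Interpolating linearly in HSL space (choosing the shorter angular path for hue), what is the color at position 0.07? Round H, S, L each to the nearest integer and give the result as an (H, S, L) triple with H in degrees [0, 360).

(305, 89, 84)

Hue arc: Δh = 331 − 303 = 28° (|Δh| ≤ 180, already the shorter path).
H = 303 + 0.07 × (28) = 304.96 → 305°
S = 90 + 0.07 × (70 − 90) = 88.6 → 89%
L = 85 + 0.07 × (64 − 85) = 83.53 → 84%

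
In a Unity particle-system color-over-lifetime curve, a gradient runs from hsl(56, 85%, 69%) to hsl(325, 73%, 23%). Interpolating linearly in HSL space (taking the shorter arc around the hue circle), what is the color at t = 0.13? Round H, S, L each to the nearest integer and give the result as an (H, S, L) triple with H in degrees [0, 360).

(44, 83, 63)

Hue: 325 − 56 = 269°, but |269| > 180 so the shorter arc goes the other way: Δh = 269 − 360 = -91°.
H = 56 + 0.13 × (-91) = 44.17 → 44°
S = 85 + 0.13 × (73 − 85) = 83.44 → 83%
L = 69 + 0.13 × (23 − 69) = 63.02 → 63%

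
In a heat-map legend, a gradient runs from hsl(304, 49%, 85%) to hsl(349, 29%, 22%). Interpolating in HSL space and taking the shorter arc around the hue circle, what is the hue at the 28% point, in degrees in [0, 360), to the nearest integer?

Hue arc: Δh = 349 − 304 = 45° (|Δh| ≤ 180, already the shorter path).
H = 304 + 0.28 × (45) = 316.6 → 317°

317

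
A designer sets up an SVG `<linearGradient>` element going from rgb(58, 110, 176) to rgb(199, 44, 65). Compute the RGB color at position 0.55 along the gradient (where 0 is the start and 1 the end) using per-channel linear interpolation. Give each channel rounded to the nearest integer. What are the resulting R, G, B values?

(136, 74, 115)

R = 58 + 0.55 × (199 − 58) = 58 + 0.55 × 141 = 135.55 → 136
G = 110 + 0.55 × (44 − 110) = 110 + 0.55 × -66 = 73.7 → 74
B = 176 + 0.55 × (65 − 176) = 176 + 0.55 × -111 = 114.95 → 115
So the blended color is (136, 74, 115), about #884a73.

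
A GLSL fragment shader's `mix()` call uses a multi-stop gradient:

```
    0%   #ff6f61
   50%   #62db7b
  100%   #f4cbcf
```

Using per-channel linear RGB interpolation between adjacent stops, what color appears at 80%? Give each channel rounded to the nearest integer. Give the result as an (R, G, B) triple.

80% lies between the 50% and 100% stops, so the local fraction is t = (80 − 50)/(100 − 50) = 30/50 ≈ 0.6.
#62db7b → (98, 219, 123); #f4cbcf → (244, 203, 207).
R = 98 + 0.6 × (244 − 98) = 185.6 → 186
G = 219 + 0.6 × (203 − 219) = 209.4 → 209
B = 123 + 0.6 × (207 − 123) = 173.4 → 173

(186, 209, 173)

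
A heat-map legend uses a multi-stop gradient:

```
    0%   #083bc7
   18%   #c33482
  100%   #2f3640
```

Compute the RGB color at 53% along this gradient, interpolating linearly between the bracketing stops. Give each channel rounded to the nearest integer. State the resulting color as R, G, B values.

53% lies between the 18% and 100% stops, so the local fraction is t = (53 − 18)/(100 − 18) = 35/82 ≈ 0.4268.
#c33482 → (195, 52, 130); #2f3640 → (47, 54, 64).
R = 195 + 0.4268 × (47 − 195) = 131.834 → 132
G = 52 + 0.4268 × (54 − 52) = 52.854 → 53
B = 130 + 0.4268 × (64 − 130) = 101.831 → 102

(132, 53, 102)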